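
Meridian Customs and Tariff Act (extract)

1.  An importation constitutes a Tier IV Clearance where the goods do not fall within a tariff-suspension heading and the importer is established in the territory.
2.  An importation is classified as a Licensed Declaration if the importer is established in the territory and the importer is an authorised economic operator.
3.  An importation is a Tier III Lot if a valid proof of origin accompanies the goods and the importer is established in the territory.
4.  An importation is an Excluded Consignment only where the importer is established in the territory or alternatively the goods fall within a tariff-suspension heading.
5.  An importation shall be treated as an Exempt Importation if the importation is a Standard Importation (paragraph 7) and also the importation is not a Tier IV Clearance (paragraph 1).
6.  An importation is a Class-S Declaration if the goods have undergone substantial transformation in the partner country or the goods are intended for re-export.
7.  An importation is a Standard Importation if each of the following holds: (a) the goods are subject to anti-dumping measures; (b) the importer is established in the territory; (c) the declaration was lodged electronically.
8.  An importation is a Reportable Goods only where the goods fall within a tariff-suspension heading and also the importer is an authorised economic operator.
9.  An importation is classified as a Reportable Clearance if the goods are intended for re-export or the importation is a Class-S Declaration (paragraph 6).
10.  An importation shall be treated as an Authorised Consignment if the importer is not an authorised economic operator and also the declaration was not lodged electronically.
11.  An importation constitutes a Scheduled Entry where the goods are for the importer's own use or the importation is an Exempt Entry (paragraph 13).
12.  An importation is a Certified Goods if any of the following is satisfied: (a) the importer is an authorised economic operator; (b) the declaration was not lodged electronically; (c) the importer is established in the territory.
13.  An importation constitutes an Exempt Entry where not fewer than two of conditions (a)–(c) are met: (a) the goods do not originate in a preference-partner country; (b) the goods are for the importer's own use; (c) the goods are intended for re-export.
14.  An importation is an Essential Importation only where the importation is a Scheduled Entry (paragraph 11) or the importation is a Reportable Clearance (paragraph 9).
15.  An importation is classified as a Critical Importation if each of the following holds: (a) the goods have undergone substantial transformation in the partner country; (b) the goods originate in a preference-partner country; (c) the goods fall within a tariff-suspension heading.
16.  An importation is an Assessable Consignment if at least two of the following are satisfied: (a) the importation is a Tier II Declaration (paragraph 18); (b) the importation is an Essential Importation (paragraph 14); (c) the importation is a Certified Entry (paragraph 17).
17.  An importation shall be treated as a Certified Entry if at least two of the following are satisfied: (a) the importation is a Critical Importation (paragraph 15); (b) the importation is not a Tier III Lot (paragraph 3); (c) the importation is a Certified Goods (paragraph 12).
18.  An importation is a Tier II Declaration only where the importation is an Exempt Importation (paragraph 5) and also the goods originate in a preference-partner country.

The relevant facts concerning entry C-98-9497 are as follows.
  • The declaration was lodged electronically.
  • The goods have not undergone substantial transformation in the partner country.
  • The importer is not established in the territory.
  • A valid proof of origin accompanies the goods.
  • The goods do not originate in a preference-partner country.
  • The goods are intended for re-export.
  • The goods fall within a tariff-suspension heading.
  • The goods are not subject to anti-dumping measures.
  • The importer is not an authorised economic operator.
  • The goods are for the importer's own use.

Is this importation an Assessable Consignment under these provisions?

No

paragraph 7 — Standard Importation: [the goods are subject to anti-dumping measures? no] AND [the importer is established in the territory? no] AND [the declaration was lodged electronically? yes] → not satisfied.
paragraph 1 — Tier IV Clearance: [the goods do not fall within a tariff-suspension heading? no] AND [the importer is established in the territory? no] → not satisfied.
paragraph 5 — Exempt Importation: [Standard Importation (paragraph 7)? no] AND [not a Tier IV Clearance (paragraph 1)? yes] → not satisfied.
paragraph 18 — Tier II Declaration: [Exempt Importation (paragraph 5)? no] AND [the goods originate in a preference-partner country? no] → not satisfied.
paragraph 13 — Exempt Entry: the goods do not originate in a preference-partner country? yes; the goods are for the importer's own use? yes; the goods are intended for re-export? yes — 3 of 3 hold (need ≥2) → satisfied.
paragraph 11 — Scheduled Entry: [the goods are for the importer's own use? yes] OR [Exempt Entry (paragraph 13)? yes] → satisfied.
paragraph 6 — Class-S Declaration: [the goods have undergone substantial transformation in the partner country? no] OR [the goods are intended for re-export? yes] → satisfied.
paragraph 9 — Reportable Clearance: [the goods are intended for re-export? yes] OR [Class-S Declaration (paragraph 6)? yes] → satisfied.
paragraph 14 — Essential Importation: [Scheduled Entry (paragraph 11)? yes] OR [Reportable Clearance (paragraph 9)? yes] → satisfied.
paragraph 15 — Critical Importation: [the goods have undergone substantial transformation in the partner country? no] AND [the goods originate in a preference-partner country? no] AND [the goods fall within a tariff-suspension heading? yes] → not satisfied.
paragraph 3 — Tier III Lot: [a valid proof of origin accompanies the goods? yes] AND [the importer is established in the territory? no] → not satisfied.
paragraph 12 — Certified Goods: [the importer is an authorised economic operator? no] OR [the declaration was not lodged electronically? no] OR [the importer is established in the territory? no] → not satisfied.
paragraph 17 — Certified Entry: Critical Importation (paragraph 15)? no; not a Tier III Lot (paragraph 3)? yes; Certified Goods (paragraph 12)? no — 1 of 3 hold (need ≥2) → not satisfied.
paragraph 16 — Assessable Consignment: Tier II Declaration (paragraph 18)? no; Essential Importation (paragraph 14)? yes; Certified Entry (paragraph 17)? no — 1 of 3 hold (need ≥2) → not satisfied.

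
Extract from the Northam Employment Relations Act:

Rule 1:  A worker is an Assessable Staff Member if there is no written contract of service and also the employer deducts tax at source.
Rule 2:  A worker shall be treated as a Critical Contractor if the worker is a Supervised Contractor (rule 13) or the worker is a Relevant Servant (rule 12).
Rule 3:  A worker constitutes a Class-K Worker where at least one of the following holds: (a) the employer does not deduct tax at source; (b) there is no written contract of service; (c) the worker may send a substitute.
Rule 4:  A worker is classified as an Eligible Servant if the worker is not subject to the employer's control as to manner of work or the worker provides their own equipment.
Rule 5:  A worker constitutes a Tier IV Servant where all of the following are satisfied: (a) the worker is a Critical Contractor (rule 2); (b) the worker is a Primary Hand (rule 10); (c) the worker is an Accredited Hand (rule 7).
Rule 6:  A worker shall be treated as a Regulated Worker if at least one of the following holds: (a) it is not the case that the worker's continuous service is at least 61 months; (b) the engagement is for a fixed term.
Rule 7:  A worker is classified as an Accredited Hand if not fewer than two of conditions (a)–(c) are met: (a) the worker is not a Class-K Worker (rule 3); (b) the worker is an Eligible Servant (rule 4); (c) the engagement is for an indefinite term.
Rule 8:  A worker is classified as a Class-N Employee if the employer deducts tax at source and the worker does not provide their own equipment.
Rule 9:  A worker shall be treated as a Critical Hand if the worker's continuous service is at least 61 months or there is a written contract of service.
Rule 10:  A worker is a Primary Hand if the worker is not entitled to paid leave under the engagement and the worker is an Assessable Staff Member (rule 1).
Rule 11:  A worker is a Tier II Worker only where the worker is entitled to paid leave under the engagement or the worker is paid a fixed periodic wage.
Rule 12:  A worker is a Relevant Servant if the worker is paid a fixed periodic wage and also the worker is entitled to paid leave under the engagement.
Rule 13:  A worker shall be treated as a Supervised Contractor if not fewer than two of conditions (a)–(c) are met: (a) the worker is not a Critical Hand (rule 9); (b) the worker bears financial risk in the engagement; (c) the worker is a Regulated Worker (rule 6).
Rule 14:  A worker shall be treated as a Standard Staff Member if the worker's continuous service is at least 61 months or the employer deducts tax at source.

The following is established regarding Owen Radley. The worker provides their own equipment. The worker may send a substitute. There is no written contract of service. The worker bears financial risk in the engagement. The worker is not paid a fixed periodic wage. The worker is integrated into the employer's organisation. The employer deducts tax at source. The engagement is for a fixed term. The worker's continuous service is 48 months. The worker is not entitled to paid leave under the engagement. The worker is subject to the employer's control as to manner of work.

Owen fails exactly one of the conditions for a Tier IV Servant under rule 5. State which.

rule 9 — Critical Hand: [worker's continuous service: 48 months ≥ 61 months? no] OR [there is a written contract of service? no] → not satisfied.
rule 6 — Regulated Worker: [worker's continuous service: 48 months ≥ 61 months? no, so negated condition yes] OR [the engagement is for a fixed term? yes] → satisfied.
rule 13 — Supervised Contractor: not a Critical Hand (rule 9)? yes; the worker bears financial risk in the engagement? yes; Regulated Worker (rule 6)? yes — 3 of 3 hold (need ≥2) → satisfied.
rule 12 — Relevant Servant: [the worker is paid a fixed periodic wage? no] AND [the worker is entitled to paid leave under the engagement? no] → not satisfied.
rule 2 — Critical Contractor: [Supervised Contractor (rule 13)? yes] OR [Relevant Servant (rule 12)? no] → satisfied.
rule 1 — Assessable Staff Member: [there is no written contract of service? yes] AND [the employer deducts tax at source? yes] → satisfied.
rule 10 — Primary Hand: [the worker is not entitled to paid leave under the engagement? yes] AND [Assessable Staff Member (rule 1)? yes] → satisfied.
rule 3 — Class-K Worker: [the employer does not deduct tax at source? no] OR [there is no written contract of service? yes] OR [the worker may send a substitute? yes] → satisfied.
rule 4 — Eligible Servant: [the worker is not subject to the employer's control as to manner of work? no] OR [the worker provides their own equipment? yes] → satisfied.
rule 7 — Accredited Hand: not a Class-K Worker (rule 3)? no; Eligible Servant (rule 4)? yes; the engagement is for an indefinite term? no — 1 of 3 hold (need ≥2) → not satisfied.
rule 5 — Tier IV Servant: [Critical Contractor (rule 2)? yes] AND [Primary Hand (rule 10)? yes] AND [Accredited Hand (rule 7)? no] → not satisfied.

Accredited Hand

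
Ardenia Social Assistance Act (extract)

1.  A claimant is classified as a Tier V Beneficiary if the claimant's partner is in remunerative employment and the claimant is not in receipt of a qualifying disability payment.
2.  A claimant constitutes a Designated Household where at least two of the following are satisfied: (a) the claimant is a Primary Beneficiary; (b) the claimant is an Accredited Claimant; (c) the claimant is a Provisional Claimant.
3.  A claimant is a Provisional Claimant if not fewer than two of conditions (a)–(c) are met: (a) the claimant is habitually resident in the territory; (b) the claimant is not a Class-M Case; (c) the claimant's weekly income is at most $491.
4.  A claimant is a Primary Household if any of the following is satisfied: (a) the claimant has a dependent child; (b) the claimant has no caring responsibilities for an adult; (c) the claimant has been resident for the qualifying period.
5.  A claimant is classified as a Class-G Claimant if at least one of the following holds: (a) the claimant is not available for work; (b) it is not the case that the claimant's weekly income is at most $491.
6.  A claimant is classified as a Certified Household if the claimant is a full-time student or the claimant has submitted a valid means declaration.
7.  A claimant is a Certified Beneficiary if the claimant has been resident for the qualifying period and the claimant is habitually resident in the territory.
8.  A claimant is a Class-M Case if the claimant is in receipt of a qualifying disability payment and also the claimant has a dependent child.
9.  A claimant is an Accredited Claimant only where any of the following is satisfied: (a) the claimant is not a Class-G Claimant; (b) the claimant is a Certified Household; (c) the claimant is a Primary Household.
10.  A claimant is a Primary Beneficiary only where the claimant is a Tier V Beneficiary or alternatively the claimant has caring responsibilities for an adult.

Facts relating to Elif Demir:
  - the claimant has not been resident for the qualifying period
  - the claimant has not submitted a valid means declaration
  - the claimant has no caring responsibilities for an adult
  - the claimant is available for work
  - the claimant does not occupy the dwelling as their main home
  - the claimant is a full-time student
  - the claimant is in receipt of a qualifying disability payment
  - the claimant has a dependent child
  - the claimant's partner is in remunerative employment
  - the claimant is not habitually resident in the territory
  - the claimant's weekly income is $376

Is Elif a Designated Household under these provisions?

paragraph 1 — Tier V Beneficiary: [the claimant's partner is in remunerative employment? yes] AND [the claimant is not in receipt of a qualifying disability payment? no] → not satisfied.
paragraph 10 — Primary Beneficiary: [Tier V Beneficiary (paragraph 1)? no] OR [the claimant has caring responsibilities for an adult? no] → not satisfied.
paragraph 5 — Class-G Claimant: [the claimant is not available for work? no] OR [claimant's weekly income: $376 ≤ $491? yes, so negated condition no] → not satisfied.
paragraph 6 — Certified Household: [the claimant is a full-time student? yes] OR [the claimant has submitted a valid means declaration? no] → satisfied.
paragraph 4 — Primary Household: [the claimant has a dependent child? yes] OR [the claimant has no caring responsibilities for an adult? yes] OR [the claimant has been resident for the qualifying period? no] → satisfied.
paragraph 9 — Accredited Claimant: [not a Class-G Claimant (paragraph 5)? yes] OR [Certified Household (paragraph 6)? yes] OR [Primary Household (paragraph 4)? yes] → satisfied.
paragraph 8 — Class-M Case: [the claimant is in receipt of a qualifying disability payment? yes] AND [the claimant has a dependent child? yes] → satisfied.
paragraph 3 — Provisional Claimant: the claimant is habitually resident in the territory? no; not a Class-M Case (paragraph 8)? no; claimant's weekly income: $376 ≤ $491? yes — 1 of 3 hold (need ≥2) → not satisfied.
paragraph 2 — Designated Household: Primary Beneficiary (paragraph 10)? no; Accredited Claimant (paragraph 9)? yes; Provisional Claimant (paragraph 3)? no — 1 of 3 hold (need ≥2) → not satisfied.

No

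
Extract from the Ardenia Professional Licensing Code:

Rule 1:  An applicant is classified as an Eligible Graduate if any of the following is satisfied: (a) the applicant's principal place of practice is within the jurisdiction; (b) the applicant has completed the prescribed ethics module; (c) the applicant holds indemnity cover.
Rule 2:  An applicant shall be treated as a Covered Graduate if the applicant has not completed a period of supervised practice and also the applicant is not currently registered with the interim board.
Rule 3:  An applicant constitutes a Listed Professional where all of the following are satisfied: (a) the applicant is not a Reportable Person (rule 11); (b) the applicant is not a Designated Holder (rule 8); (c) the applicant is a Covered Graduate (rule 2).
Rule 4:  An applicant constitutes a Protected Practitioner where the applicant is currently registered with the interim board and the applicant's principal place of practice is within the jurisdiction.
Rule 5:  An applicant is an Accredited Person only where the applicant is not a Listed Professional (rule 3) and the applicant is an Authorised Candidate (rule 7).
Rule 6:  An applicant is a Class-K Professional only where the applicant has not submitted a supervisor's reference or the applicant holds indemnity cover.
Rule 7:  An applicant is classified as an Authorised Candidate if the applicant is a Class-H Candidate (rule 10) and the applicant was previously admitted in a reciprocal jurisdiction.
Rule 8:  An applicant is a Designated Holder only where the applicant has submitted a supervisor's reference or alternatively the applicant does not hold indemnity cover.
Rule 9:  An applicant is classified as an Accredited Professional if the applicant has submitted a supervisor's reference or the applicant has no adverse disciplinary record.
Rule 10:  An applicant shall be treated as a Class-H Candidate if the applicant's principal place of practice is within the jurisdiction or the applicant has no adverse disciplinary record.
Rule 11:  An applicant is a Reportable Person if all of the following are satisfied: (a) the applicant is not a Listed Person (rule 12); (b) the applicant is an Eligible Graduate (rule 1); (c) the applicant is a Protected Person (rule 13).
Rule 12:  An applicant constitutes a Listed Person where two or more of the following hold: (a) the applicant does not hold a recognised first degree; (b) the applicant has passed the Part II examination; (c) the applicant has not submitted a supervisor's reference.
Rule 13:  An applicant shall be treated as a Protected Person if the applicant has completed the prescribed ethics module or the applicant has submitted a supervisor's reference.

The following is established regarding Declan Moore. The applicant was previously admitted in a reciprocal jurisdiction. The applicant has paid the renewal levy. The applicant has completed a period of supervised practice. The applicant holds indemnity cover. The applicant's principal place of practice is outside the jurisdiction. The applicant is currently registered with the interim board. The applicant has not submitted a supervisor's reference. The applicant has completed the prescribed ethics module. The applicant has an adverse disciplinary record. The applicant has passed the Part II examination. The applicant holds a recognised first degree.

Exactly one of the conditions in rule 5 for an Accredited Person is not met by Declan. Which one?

Authorised Candidate

rule 12 — Listed Person: the applicant does not hold a recognised first degree? no; the applicant has passed the Part II examination? yes; the applicant has not submitted a supervisor's reference? yes — 2 of 3 hold (need ≥2) → satisfied.
rule 1 — Eligible Graduate: [the applicant's principal place of practice is within the jurisdiction? no] OR [the applicant has completed the prescribed ethics module? yes] OR [the applicant holds indemnity cover? yes] → satisfied.
rule 13 — Protected Person: [the applicant has completed the prescribed ethics module? yes] OR [the applicant has submitted a supervisor's reference? no] → satisfied.
rule 11 — Reportable Person: [not a Listed Person (rule 12)? no] AND [Eligible Graduate (rule 1)? yes] AND [Protected Person (rule 13)? yes] → not satisfied.
rule 8 — Designated Holder: [the applicant has submitted a supervisor's reference? no] OR [the applicant does not hold indemnity cover? no] → not satisfied.
rule 2 — Covered Graduate: [the applicant has not completed a period of supervised practice? no] AND [the applicant is not currently registered with the interim board? no] → not satisfied.
rule 3 — Listed Professional: [not a Reportable Person (rule 11)? yes] AND [not a Designated Holder (rule 8)? yes] AND [Covered Graduate (rule 2)? no] → not satisfied.
rule 10 — Class-H Candidate: [the applicant's principal place of practice is within the jurisdiction? no] OR [the applicant has no adverse disciplinary record? no] → not satisfied.
rule 7 — Authorised Candidate: [Class-H Candidate (rule 10)? no] AND [the applicant was previously admitted in a reciprocal jurisdiction? yes] → not satisfied.
rule 5 — Accredited Person: [not a Listed Professional (rule 3)? yes] AND [Authorised Candidate (rule 7)? no] → not satisfied.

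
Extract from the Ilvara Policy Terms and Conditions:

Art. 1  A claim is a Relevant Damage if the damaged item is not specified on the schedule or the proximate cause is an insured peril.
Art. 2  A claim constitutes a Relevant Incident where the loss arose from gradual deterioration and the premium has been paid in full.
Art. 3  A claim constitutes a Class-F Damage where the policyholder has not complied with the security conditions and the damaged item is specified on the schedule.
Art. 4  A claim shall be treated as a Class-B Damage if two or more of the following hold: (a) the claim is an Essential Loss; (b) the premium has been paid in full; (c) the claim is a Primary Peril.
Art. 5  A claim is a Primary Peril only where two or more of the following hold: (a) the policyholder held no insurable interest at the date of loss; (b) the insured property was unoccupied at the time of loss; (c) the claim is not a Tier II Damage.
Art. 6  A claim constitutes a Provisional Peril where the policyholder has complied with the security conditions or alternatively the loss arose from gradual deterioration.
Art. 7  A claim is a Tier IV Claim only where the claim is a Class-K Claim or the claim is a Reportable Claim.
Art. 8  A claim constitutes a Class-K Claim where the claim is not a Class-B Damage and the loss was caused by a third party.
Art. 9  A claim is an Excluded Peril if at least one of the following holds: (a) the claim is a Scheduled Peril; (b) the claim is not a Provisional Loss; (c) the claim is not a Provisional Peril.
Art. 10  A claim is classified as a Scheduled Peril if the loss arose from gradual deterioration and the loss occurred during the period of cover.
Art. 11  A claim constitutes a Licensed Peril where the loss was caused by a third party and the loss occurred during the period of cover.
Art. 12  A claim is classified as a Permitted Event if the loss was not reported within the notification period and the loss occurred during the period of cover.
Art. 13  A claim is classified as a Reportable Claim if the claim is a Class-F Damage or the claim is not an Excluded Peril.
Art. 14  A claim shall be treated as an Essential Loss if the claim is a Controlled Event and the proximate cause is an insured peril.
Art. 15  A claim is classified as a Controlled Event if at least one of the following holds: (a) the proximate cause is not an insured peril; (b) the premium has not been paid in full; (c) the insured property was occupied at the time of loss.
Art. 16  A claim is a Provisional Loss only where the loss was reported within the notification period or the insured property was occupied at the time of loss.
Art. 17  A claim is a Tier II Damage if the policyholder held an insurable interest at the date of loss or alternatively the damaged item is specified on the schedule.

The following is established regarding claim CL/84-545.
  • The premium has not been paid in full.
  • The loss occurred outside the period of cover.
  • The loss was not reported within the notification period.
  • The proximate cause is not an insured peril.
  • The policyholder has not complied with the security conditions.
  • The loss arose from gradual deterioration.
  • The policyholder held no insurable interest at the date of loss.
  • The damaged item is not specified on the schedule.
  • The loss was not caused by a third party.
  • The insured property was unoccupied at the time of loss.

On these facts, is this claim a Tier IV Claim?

No

Under article 15: the proximate cause is not an insured peril? yes; or the premium has not been paid in full? yes; or the insured property was occupied at the time of loss? no. So the claim is a Controlled Event.
Under article 14: Controlled Event (article 15)? yes; and the proximate cause is an insured peril? no. So the claim is not an Essential Loss.
Under article 17: the policyholder held an insurable interest at the date of loss? no; or the damaged item is specified on the schedule? no. So the claim is not a Tier II Damage.
Under article 5: the policyholder held no insurable interest at the date of loss? yes; the insured property was unoccupied at the time of loss? yes; not a Tier II Damage (article 17)? yes — 3 of 3 hold (need ≥2) → satisfied.
Under article 4: Essential Loss (article 14)? no; the premium has been paid in full? no; Primary Peril (article 5)? yes — 1 of 3 hold (need ≥2) → not satisfied.
Under article 8: not a Class-B Damage (article 4)? yes; and the loss was caused by a third party? no. So the claim is not a Class-K Claim.
Under article 3: the policyholder has not complied with the security conditions? yes; and the damaged item is specified on the schedule? no. So the claim is not a Class-F Damage.
Under article 10: the loss arose from gradual deterioration? yes; and the loss occurred during the period of cover? no. So the claim is not a Scheduled Peril.
Under article 16: the loss was reported within the notification period? no; or the insured property was occupied at the time of loss? no. So the claim is not a Provisional Loss.
Under article 6: the policyholder has complied with the security conditions? no; or the loss arose from gradual deterioration? yes. So the claim is a Provisional Peril.
Under article 9: Scheduled Peril (article 10)? no; or not a Provisional Loss (article 16)? yes; or not a Provisional Peril (article 6)? no. So the claim is an Excluded Peril.
Under article 13: Class-F Damage (article 3)? no; or not an Excluded Peril (article 9)? no. So the claim is not a Reportable Claim.
Under article 7: Class-K Claim (article 8)? no; or Reportable Claim (article 13)? no. So the claim is not a Tier IV Claim.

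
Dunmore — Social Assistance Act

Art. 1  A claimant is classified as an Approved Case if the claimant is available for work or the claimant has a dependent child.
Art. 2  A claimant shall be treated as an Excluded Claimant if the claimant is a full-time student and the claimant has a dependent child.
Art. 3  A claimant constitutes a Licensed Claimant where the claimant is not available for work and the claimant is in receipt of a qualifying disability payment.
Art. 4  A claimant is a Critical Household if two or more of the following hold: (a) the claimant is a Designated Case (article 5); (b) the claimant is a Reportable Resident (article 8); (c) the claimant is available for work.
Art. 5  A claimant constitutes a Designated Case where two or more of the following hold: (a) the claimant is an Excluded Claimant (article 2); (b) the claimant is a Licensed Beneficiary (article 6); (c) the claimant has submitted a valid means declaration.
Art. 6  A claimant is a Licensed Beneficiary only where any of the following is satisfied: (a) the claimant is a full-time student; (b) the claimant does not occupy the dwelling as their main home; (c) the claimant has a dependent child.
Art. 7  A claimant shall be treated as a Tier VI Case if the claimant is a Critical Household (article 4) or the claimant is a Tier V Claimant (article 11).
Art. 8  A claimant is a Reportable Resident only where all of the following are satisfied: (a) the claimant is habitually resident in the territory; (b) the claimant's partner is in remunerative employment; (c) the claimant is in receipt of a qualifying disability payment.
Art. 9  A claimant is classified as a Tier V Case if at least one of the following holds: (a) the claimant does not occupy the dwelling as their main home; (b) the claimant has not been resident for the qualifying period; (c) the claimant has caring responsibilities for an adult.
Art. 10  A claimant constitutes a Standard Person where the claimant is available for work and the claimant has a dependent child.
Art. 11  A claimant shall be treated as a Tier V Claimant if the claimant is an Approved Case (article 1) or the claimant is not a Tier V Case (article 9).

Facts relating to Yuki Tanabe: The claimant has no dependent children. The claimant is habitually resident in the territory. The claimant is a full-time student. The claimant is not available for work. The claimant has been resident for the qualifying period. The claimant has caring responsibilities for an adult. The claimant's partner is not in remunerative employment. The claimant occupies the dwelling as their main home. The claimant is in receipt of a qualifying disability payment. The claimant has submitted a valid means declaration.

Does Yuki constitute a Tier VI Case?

No

Under article 2: the claimant is a full-time student? yes; and the claimant has a dependent child? no. So the claimant is not an Excluded Claimant.
Under article 6: the claimant is a full-time student? yes; or the claimant does not occupy the dwelling as their main home? no; or the claimant has a dependent child? no. So the claimant is a Licensed Beneficiary.
Under article 5: Excluded Claimant (article 2)? no; Licensed Beneficiary (article 6)? yes; the claimant has submitted a valid means declaration? yes — 2 of 3 hold (need ≥2) → satisfied.
Under article 8: the claimant is habitually resident in the territory? yes; and the claimant's partner is in remunerative employment? no; and the claimant is in receipt of a qualifying disability payment? yes. So the claimant is not a Reportable Resident.
Under article 4: Designated Case (article 5)? yes; Reportable Resident (article 8)? no; the claimant is available for work? no — 1 of 3 hold (need ≥2) → not satisfied.
Under article 1: the claimant is available for work? no; or the claimant has a dependent child? no. So the claimant is not an Approved Case.
Under article 9: the claimant does not occupy the dwelling as their main home? no; or the claimant has not been resident for the qualifying period? no; or the claimant has caring responsibilities for an adult? yes. So the claimant is a Tier V Case.
Under article 11: Approved Case (article 1)? no; or not a Tier V Case (article 9)? no. So the claimant is not a Tier V Claimant.
Under article 7: Critical Household (article 4)? no; or Tier V Claimant (article 11)? no. So the claimant is not a Tier VI Case.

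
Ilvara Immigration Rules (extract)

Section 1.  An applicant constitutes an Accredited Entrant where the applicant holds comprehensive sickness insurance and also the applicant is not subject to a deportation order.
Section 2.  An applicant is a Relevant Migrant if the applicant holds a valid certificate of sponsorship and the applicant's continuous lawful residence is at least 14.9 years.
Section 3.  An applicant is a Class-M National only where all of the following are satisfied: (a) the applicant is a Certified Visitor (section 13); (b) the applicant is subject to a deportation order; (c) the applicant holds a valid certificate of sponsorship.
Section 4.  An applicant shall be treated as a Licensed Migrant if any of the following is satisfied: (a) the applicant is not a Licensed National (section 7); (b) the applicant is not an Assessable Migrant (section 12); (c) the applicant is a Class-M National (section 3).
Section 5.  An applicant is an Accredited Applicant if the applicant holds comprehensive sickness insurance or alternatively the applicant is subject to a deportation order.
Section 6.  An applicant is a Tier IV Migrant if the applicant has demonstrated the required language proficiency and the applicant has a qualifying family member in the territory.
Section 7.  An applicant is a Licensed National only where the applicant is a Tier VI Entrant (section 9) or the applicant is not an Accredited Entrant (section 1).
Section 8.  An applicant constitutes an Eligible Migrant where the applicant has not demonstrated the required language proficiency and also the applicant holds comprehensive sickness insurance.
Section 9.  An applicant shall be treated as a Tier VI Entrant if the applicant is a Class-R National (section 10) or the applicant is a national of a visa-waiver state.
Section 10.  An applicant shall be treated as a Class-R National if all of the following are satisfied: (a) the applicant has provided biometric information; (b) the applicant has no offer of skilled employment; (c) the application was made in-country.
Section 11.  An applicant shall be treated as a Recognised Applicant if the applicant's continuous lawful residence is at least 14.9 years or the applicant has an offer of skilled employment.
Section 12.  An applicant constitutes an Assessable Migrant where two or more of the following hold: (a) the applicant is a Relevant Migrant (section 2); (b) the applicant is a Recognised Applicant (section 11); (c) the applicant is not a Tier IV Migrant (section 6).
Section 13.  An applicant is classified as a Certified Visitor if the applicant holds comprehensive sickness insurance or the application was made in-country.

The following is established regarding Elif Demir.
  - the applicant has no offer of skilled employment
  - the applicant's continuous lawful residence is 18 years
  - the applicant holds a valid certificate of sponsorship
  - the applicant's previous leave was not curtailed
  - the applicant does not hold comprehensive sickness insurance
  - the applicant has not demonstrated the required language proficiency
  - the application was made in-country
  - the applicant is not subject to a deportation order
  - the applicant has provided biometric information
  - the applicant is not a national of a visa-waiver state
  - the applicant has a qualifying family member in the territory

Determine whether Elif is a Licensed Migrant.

No

section 10 — Class-R National: [the applicant has provided biometric information? yes] AND [the applicant has no offer of skilled employment? yes] AND [the application was made in-country? yes] → satisfied.
section 9 — Tier VI Entrant: [Class-R National (section 10)? yes] OR [the applicant is a national of a visa-waiver state? no] → satisfied.
section 1 — Accredited Entrant: [the applicant holds comprehensive sickness insurance? no] AND [the applicant is not subject to a deportation order? yes] → not satisfied.
section 7 — Licensed National: [Tier VI Entrant (section 9)? yes] OR [not an Accredited Entrant (section 1)? yes] → satisfied.
section 2 — Relevant Migrant: [the applicant holds a valid certificate of sponsorship? yes] AND [applicant's continuous lawful residence: 18 years ≥ 14.9 years? yes] → satisfied.
section 11 — Recognised Applicant: [applicant's continuous lawful residence: 18 years ≥ 14.9 years? yes] OR [the applicant has an offer of skilled employment? no] → satisfied.
section 6 — Tier IV Migrant: [the applicant has demonstrated the required language proficiency? no] AND [the applicant has a qualifying family member in the territory? yes] → not satisfied.
section 12 — Assessable Migrant: Relevant Migrant (section 2)? yes; Recognised Applicant (section 11)? yes; not a Tier IV Migrant (section 6)? yes — 3 of 3 hold (need ≥2) → satisfied.
section 13 — Certified Visitor: [the applicant holds comprehensive sickness insurance? no] OR [the application was made in-country? yes] → satisfied.
section 3 — Class-M National: [Certified Visitor (section 13)? yes] AND [the applicant is subject to a deportation order? no] AND [the applicant holds a valid certificate of sponsorship? yes] → not satisfied.
section 4 — Licensed Migrant: [not a Licensed National (section 7)? no] OR [not an Assessable Migrant (section 12)? no] OR [Class-M National (section 3)? no] → not satisfied.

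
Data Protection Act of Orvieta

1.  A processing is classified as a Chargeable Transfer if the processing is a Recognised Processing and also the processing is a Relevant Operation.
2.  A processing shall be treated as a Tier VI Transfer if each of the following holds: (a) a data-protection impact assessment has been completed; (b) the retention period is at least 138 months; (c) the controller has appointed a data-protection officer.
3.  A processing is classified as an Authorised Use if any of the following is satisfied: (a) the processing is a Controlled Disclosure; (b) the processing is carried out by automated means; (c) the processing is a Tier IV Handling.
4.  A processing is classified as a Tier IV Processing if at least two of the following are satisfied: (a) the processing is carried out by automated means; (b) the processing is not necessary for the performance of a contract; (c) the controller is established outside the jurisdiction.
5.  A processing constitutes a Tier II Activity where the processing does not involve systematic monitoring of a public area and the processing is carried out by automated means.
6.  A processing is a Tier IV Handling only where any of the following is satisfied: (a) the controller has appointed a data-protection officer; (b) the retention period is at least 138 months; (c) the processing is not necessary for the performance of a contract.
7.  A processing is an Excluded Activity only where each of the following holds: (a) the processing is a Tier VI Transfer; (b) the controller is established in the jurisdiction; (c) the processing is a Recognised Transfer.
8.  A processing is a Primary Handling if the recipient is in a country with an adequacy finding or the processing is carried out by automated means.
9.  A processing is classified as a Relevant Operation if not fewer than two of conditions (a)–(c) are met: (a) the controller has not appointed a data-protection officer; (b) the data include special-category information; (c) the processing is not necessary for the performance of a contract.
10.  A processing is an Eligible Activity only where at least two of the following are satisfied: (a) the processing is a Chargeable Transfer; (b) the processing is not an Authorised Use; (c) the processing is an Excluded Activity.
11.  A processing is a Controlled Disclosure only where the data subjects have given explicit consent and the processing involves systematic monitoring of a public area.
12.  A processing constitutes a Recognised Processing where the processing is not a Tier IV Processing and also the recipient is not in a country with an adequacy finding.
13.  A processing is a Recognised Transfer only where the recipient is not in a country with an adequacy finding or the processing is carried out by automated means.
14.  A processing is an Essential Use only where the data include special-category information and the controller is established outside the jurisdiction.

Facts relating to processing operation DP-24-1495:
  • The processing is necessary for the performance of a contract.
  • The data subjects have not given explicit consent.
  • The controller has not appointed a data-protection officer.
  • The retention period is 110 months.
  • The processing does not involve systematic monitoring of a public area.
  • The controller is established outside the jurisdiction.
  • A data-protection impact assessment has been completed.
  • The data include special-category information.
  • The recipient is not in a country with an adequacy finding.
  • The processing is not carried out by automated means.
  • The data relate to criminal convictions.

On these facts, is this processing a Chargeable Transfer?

Yes

paragraph 4 — Tier IV Processing: the processing is carried out by automated means? no; the processing is not necessary for the performance of a contract? no; the controller is established outside the jurisdiction? yes — 1 of 3 hold (need ≥2) → not satisfied.
paragraph 12 — Recognised Processing: [not a Tier IV Processing (paragraph 4)? yes] AND [the recipient is not in a country with an adequacy finding? yes] → satisfied.
paragraph 9 — Relevant Operation: the controller has not appointed a data-protection officer? yes; the data include special-category information? yes; the processing is not necessary for the performance of a contract? no — 2 of 3 hold (need ≥2) → satisfied.
paragraph 1 — Chargeable Transfer: [Recognised Processing (paragraph 12)? yes] AND [Relevant Operation (paragraph 9)? yes] → satisfied.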